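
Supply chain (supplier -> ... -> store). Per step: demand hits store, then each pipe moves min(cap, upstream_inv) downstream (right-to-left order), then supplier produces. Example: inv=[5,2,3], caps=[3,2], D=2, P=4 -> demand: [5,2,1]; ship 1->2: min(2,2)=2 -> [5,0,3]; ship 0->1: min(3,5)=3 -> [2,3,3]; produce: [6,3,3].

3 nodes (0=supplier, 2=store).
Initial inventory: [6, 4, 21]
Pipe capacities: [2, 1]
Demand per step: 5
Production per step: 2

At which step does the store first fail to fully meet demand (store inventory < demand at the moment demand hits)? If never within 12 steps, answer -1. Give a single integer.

Step 1: demand=5,sold=5 ship[1->2]=1 ship[0->1]=2 prod=2 -> [6 5 17]
Step 2: demand=5,sold=5 ship[1->2]=1 ship[0->1]=2 prod=2 -> [6 6 13]
Step 3: demand=5,sold=5 ship[1->2]=1 ship[0->1]=2 prod=2 -> [6 7 9]
Step 4: demand=5,sold=5 ship[1->2]=1 ship[0->1]=2 prod=2 -> [6 8 5]
Step 5: demand=5,sold=5 ship[1->2]=1 ship[0->1]=2 prod=2 -> [6 9 1]
Step 6: demand=5,sold=1 ship[1->2]=1 ship[0->1]=2 prod=2 -> [6 10 1]
Step 7: demand=5,sold=1 ship[1->2]=1 ship[0->1]=2 prod=2 -> [6 11 1]
Step 8: demand=5,sold=1 ship[1->2]=1 ship[0->1]=2 prod=2 -> [6 12 1]
Step 9: demand=5,sold=1 ship[1->2]=1 ship[0->1]=2 prod=2 -> [6 13 1]
Step 10: demand=5,sold=1 ship[1->2]=1 ship[0->1]=2 prod=2 -> [6 14 1]
Step 11: demand=5,sold=1 ship[1->2]=1 ship[0->1]=2 prod=2 -> [6 15 1]
Step 12: demand=5,sold=1 ship[1->2]=1 ship[0->1]=2 prod=2 -> [6 16 1]
First stockout at step 6

6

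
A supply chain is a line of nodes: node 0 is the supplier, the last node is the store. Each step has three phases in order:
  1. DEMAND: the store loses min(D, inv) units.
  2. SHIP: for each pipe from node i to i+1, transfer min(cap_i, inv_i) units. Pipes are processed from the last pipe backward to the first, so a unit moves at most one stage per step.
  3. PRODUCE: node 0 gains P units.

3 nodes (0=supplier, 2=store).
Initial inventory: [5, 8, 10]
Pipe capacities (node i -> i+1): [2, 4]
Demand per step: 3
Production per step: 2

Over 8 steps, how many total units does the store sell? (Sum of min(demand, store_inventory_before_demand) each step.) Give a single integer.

Step 1: sold=3 (running total=3) -> [5 6 11]
Step 2: sold=3 (running total=6) -> [5 4 12]
Step 3: sold=3 (running total=9) -> [5 2 13]
Step 4: sold=3 (running total=12) -> [5 2 12]
Step 5: sold=3 (running total=15) -> [5 2 11]
Step 6: sold=3 (running total=18) -> [5 2 10]
Step 7: sold=3 (running total=21) -> [5 2 9]
Step 8: sold=3 (running total=24) -> [5 2 8]

Answer: 24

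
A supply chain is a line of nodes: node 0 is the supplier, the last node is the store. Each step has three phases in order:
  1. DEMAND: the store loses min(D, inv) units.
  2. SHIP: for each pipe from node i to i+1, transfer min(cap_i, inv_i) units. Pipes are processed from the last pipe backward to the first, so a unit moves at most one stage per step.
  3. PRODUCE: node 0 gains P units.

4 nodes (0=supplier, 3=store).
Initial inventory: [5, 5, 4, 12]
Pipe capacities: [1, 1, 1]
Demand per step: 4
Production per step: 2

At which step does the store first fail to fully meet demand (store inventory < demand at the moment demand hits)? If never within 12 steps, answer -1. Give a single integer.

Step 1: demand=4,sold=4 ship[2->3]=1 ship[1->2]=1 ship[0->1]=1 prod=2 -> [6 5 4 9]
Step 2: demand=4,sold=4 ship[2->3]=1 ship[1->2]=1 ship[0->1]=1 prod=2 -> [7 5 4 6]
Step 3: demand=4,sold=4 ship[2->3]=1 ship[1->2]=1 ship[0->1]=1 prod=2 -> [8 5 4 3]
Step 4: demand=4,sold=3 ship[2->3]=1 ship[1->2]=1 ship[0->1]=1 prod=2 -> [9 5 4 1]
Step 5: demand=4,sold=1 ship[2->3]=1 ship[1->2]=1 ship[0->1]=1 prod=2 -> [10 5 4 1]
Step 6: demand=4,sold=1 ship[2->3]=1 ship[1->2]=1 ship[0->1]=1 prod=2 -> [11 5 4 1]
Step 7: demand=4,sold=1 ship[2->3]=1 ship[1->2]=1 ship[0->1]=1 prod=2 -> [12 5 4 1]
Step 8: demand=4,sold=1 ship[2->3]=1 ship[1->2]=1 ship[0->1]=1 prod=2 -> [13 5 4 1]
Step 9: demand=4,sold=1 ship[2->3]=1 ship[1->2]=1 ship[0->1]=1 prod=2 -> [14 5 4 1]
Step 10: demand=4,sold=1 ship[2->3]=1 ship[1->2]=1 ship[0->1]=1 prod=2 -> [15 5 4 1]
Step 11: demand=4,sold=1 ship[2->3]=1 ship[1->2]=1 ship[0->1]=1 prod=2 -> [16 5 4 1]
Step 12: demand=4,sold=1 ship[2->3]=1 ship[1->2]=1 ship[0->1]=1 prod=2 -> [17 5 4 1]
First stockout at step 4

4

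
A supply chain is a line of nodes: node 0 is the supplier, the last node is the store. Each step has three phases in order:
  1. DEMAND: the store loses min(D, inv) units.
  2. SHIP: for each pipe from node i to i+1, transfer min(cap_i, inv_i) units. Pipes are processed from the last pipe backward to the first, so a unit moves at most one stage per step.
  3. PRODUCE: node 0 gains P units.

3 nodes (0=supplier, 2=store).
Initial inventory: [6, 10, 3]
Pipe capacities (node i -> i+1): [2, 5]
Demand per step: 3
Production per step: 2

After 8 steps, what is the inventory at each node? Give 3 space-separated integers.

Step 1: demand=3,sold=3 ship[1->2]=5 ship[0->1]=2 prod=2 -> inv=[6 7 5]
Step 2: demand=3,sold=3 ship[1->2]=5 ship[0->1]=2 prod=2 -> inv=[6 4 7]
Step 3: demand=3,sold=3 ship[1->2]=4 ship[0->1]=2 prod=2 -> inv=[6 2 8]
Step 4: demand=3,sold=3 ship[1->2]=2 ship[0->1]=2 prod=2 -> inv=[6 2 7]
Step 5: demand=3,sold=3 ship[1->2]=2 ship[0->1]=2 prod=2 -> inv=[6 2 6]
Step 6: demand=3,sold=3 ship[1->2]=2 ship[0->1]=2 prod=2 -> inv=[6 2 5]
Step 7: demand=3,sold=3 ship[1->2]=2 ship[0->1]=2 prod=2 -> inv=[6 2 4]
Step 8: demand=3,sold=3 ship[1->2]=2 ship[0->1]=2 prod=2 -> inv=[6 2 3]

6 2 3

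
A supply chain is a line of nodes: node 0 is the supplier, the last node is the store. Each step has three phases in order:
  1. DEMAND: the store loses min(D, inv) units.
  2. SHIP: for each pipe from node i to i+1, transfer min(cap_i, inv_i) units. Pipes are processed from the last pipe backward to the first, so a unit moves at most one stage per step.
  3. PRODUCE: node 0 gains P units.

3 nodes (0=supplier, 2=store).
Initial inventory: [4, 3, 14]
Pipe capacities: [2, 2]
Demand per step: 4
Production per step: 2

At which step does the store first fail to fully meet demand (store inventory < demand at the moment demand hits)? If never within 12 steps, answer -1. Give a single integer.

Step 1: demand=4,sold=4 ship[1->2]=2 ship[0->1]=2 prod=2 -> [4 3 12]
Step 2: demand=4,sold=4 ship[1->2]=2 ship[0->1]=2 prod=2 -> [4 3 10]
Step 3: demand=4,sold=4 ship[1->2]=2 ship[0->1]=2 prod=2 -> [4 3 8]
Step 4: demand=4,sold=4 ship[1->2]=2 ship[0->1]=2 prod=2 -> [4 3 6]
Step 5: demand=4,sold=4 ship[1->2]=2 ship[0->1]=2 prod=2 -> [4 3 4]
Step 6: demand=4,sold=4 ship[1->2]=2 ship[0->1]=2 prod=2 -> [4 3 2]
Step 7: demand=4,sold=2 ship[1->2]=2 ship[0->1]=2 prod=2 -> [4 3 2]
Step 8: demand=4,sold=2 ship[1->2]=2 ship[0->1]=2 prod=2 -> [4 3 2]
Step 9: demand=4,sold=2 ship[1->2]=2 ship[0->1]=2 prod=2 -> [4 3 2]
Step 10: demand=4,sold=2 ship[1->2]=2 ship[0->1]=2 prod=2 -> [4 3 2]
Step 11: demand=4,sold=2 ship[1->2]=2 ship[0->1]=2 prod=2 -> [4 3 2]
Step 12: demand=4,sold=2 ship[1->2]=2 ship[0->1]=2 prod=2 -> [4 3 2]
First stockout at step 7

7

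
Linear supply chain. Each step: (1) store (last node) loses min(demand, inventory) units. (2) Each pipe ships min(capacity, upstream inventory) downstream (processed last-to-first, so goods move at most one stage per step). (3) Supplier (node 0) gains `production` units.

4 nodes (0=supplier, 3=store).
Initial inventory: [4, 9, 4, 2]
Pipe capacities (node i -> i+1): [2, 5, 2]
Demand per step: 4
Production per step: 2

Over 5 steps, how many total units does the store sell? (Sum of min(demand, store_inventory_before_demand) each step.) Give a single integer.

Answer: 10

Derivation:
Step 1: sold=2 (running total=2) -> [4 6 7 2]
Step 2: sold=2 (running total=4) -> [4 3 10 2]
Step 3: sold=2 (running total=6) -> [4 2 11 2]
Step 4: sold=2 (running total=8) -> [4 2 11 2]
Step 5: sold=2 (running total=10) -> [4 2 11 2]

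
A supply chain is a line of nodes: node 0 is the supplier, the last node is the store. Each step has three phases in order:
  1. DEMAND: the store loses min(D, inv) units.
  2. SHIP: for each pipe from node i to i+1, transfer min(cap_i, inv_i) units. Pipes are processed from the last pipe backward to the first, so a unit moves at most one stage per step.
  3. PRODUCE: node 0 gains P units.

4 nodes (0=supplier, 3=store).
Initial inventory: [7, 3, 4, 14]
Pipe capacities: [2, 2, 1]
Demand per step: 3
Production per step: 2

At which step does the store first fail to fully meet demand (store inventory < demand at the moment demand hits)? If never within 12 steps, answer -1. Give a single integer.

Step 1: demand=3,sold=3 ship[2->3]=1 ship[1->2]=2 ship[0->1]=2 prod=2 -> [7 3 5 12]
Step 2: demand=3,sold=3 ship[2->3]=1 ship[1->2]=2 ship[0->1]=2 prod=2 -> [7 3 6 10]
Step 3: demand=3,sold=3 ship[2->3]=1 ship[1->2]=2 ship[0->1]=2 prod=2 -> [7 3 7 8]
Step 4: demand=3,sold=3 ship[2->3]=1 ship[1->2]=2 ship[0->1]=2 prod=2 -> [7 3 8 6]
Step 5: demand=3,sold=3 ship[2->3]=1 ship[1->2]=2 ship[0->1]=2 prod=2 -> [7 3 9 4]
Step 6: demand=3,sold=3 ship[2->3]=1 ship[1->2]=2 ship[0->1]=2 prod=2 -> [7 3 10 2]
Step 7: demand=3,sold=2 ship[2->3]=1 ship[1->2]=2 ship[0->1]=2 prod=2 -> [7 3 11 1]
Step 8: demand=3,sold=1 ship[2->3]=1 ship[1->2]=2 ship[0->1]=2 prod=2 -> [7 3 12 1]
Step 9: demand=3,sold=1 ship[2->3]=1 ship[1->2]=2 ship[0->1]=2 prod=2 -> [7 3 13 1]
Step 10: demand=3,sold=1 ship[2->3]=1 ship[1->2]=2 ship[0->1]=2 prod=2 -> [7 3 14 1]
Step 11: demand=3,sold=1 ship[2->3]=1 ship[1->2]=2 ship[0->1]=2 prod=2 -> [7 3 15 1]
Step 12: demand=3,sold=1 ship[2->3]=1 ship[1->2]=2 ship[0->1]=2 prod=2 -> [7 3 16 1]
First stockout at step 7

7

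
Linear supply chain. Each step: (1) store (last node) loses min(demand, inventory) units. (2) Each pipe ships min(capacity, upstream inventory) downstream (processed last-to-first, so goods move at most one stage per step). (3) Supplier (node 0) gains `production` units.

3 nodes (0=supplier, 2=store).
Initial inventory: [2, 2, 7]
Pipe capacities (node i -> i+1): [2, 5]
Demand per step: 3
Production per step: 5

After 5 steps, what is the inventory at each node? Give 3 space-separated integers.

Step 1: demand=3,sold=3 ship[1->2]=2 ship[0->1]=2 prod=5 -> inv=[5 2 6]
Step 2: demand=3,sold=3 ship[1->2]=2 ship[0->1]=2 prod=5 -> inv=[8 2 5]
Step 3: demand=3,sold=3 ship[1->2]=2 ship[0->1]=2 prod=5 -> inv=[11 2 4]
Step 4: demand=3,sold=3 ship[1->2]=2 ship[0->1]=2 prod=5 -> inv=[14 2 3]
Step 5: demand=3,sold=3 ship[1->2]=2 ship[0->1]=2 prod=5 -> inv=[17 2 2]

17 2 2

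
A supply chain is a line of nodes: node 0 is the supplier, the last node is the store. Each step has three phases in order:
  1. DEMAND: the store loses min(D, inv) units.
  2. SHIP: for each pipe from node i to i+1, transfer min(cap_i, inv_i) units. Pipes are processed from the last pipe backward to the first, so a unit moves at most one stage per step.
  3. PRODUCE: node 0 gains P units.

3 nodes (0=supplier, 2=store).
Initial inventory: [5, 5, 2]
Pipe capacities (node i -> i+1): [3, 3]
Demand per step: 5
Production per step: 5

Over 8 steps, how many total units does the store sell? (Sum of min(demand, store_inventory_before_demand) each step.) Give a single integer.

Step 1: sold=2 (running total=2) -> [7 5 3]
Step 2: sold=3 (running total=5) -> [9 5 3]
Step 3: sold=3 (running total=8) -> [11 5 3]
Step 4: sold=3 (running total=11) -> [13 5 3]
Step 5: sold=3 (running total=14) -> [15 5 3]
Step 6: sold=3 (running total=17) -> [17 5 3]
Step 7: sold=3 (running total=20) -> [19 5 3]
Step 8: sold=3 (running total=23) -> [21 5 3]

Answer: 23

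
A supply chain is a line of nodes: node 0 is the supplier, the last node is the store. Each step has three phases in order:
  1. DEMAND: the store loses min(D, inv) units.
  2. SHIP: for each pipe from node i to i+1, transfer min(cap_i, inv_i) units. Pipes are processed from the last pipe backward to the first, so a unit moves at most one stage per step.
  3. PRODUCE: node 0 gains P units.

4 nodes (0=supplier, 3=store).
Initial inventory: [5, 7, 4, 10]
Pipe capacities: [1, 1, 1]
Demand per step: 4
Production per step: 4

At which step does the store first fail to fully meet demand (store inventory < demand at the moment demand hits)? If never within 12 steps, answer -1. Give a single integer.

Step 1: demand=4,sold=4 ship[2->3]=1 ship[1->2]=1 ship[0->1]=1 prod=4 -> [8 7 4 7]
Step 2: demand=4,sold=4 ship[2->3]=1 ship[1->2]=1 ship[0->1]=1 prod=4 -> [11 7 4 4]
Step 3: demand=4,sold=4 ship[2->3]=1 ship[1->2]=1 ship[0->1]=1 prod=4 -> [14 7 4 1]
Step 4: demand=4,sold=1 ship[2->3]=1 ship[1->2]=1 ship[0->1]=1 prod=4 -> [17 7 4 1]
Step 5: demand=4,sold=1 ship[2->3]=1 ship[1->2]=1 ship[0->1]=1 prod=4 -> [20 7 4 1]
Step 6: demand=4,sold=1 ship[2->3]=1 ship[1->2]=1 ship[0->1]=1 prod=4 -> [23 7 4 1]
Step 7: demand=4,sold=1 ship[2->3]=1 ship[1->2]=1 ship[0->1]=1 prod=4 -> [26 7 4 1]
Step 8: demand=4,sold=1 ship[2->3]=1 ship[1->2]=1 ship[0->1]=1 prod=4 -> [29 7 4 1]
Step 9: demand=4,sold=1 ship[2->3]=1 ship[1->2]=1 ship[0->1]=1 prod=4 -> [32 7 4 1]
Step 10: demand=4,sold=1 ship[2->3]=1 ship[1->2]=1 ship[0->1]=1 prod=4 -> [35 7 4 1]
Step 11: demand=4,sold=1 ship[2->3]=1 ship[1->2]=1 ship[0->1]=1 prod=4 -> [38 7 4 1]
Step 12: demand=4,sold=1 ship[2->3]=1 ship[1->2]=1 ship[0->1]=1 prod=4 -> [41 7 4 1]
First stockout at step 4

4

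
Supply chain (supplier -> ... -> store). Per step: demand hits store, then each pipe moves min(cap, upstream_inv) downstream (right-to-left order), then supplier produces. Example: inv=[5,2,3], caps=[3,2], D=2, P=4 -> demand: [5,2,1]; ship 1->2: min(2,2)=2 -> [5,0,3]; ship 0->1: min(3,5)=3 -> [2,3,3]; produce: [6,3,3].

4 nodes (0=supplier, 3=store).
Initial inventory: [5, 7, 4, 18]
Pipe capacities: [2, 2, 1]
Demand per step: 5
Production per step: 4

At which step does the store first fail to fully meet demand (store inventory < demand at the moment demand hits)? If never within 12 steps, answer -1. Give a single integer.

Step 1: demand=5,sold=5 ship[2->3]=1 ship[1->2]=2 ship[0->1]=2 prod=4 -> [7 7 5 14]
Step 2: demand=5,sold=5 ship[2->3]=1 ship[1->2]=2 ship[0->1]=2 prod=4 -> [9 7 6 10]
Step 3: demand=5,sold=5 ship[2->3]=1 ship[1->2]=2 ship[0->1]=2 prod=4 -> [11 7 7 6]
Step 4: demand=5,sold=5 ship[2->3]=1 ship[1->2]=2 ship[0->1]=2 prod=4 -> [13 7 8 2]
Step 5: demand=5,sold=2 ship[2->3]=1 ship[1->2]=2 ship[0->1]=2 prod=4 -> [15 7 9 1]
Step 6: demand=5,sold=1 ship[2->3]=1 ship[1->2]=2 ship[0->1]=2 prod=4 -> [17 7 10 1]
Step 7: demand=5,sold=1 ship[2->3]=1 ship[1->2]=2 ship[0->1]=2 prod=4 -> [19 7 11 1]
Step 8: demand=5,sold=1 ship[2->3]=1 ship[1->2]=2 ship[0->1]=2 prod=4 -> [21 7 12 1]
Step 9: demand=5,sold=1 ship[2->3]=1 ship[1->2]=2 ship[0->1]=2 prod=4 -> [23 7 13 1]
Step 10: demand=5,sold=1 ship[2->3]=1 ship[1->2]=2 ship[0->1]=2 prod=4 -> [25 7 14 1]
Step 11: demand=5,sold=1 ship[2->3]=1 ship[1->2]=2 ship[0->1]=2 prod=4 -> [27 7 15 1]
Step 12: demand=5,sold=1 ship[2->3]=1 ship[1->2]=2 ship[0->1]=2 prod=4 -> [29 7 16 1]
First stockout at step 5

5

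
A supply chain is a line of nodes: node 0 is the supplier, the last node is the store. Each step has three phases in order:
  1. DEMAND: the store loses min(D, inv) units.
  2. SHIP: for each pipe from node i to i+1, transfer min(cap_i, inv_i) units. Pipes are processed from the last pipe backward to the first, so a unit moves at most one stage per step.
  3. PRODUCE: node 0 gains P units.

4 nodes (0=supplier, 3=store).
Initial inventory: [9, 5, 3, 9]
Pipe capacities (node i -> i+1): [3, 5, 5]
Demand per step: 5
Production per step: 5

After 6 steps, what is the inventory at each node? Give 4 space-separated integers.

Step 1: demand=5,sold=5 ship[2->3]=3 ship[1->2]=5 ship[0->1]=3 prod=5 -> inv=[11 3 5 7]
Step 2: demand=5,sold=5 ship[2->3]=5 ship[1->2]=3 ship[0->1]=3 prod=5 -> inv=[13 3 3 7]
Step 3: demand=5,sold=5 ship[2->3]=3 ship[1->2]=3 ship[0->1]=3 prod=5 -> inv=[15 3 3 5]
Step 4: demand=5,sold=5 ship[2->3]=3 ship[1->2]=3 ship[0->1]=3 prod=5 -> inv=[17 3 3 3]
Step 5: demand=5,sold=3 ship[2->3]=3 ship[1->2]=3 ship[0->1]=3 prod=5 -> inv=[19 3 3 3]
Step 6: demand=5,sold=3 ship[2->3]=3 ship[1->2]=3 ship[0->1]=3 prod=5 -> inv=[21 3 3 3]

21 3 3 3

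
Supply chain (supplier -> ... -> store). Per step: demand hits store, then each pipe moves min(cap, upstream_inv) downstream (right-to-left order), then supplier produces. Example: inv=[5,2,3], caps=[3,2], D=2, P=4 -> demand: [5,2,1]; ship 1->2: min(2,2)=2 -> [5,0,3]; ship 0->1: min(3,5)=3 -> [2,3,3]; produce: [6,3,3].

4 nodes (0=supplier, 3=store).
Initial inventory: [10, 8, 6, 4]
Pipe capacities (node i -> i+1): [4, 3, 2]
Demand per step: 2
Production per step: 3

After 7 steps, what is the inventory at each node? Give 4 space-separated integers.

Step 1: demand=2,sold=2 ship[2->3]=2 ship[1->2]=3 ship[0->1]=4 prod=3 -> inv=[9 9 7 4]
Step 2: demand=2,sold=2 ship[2->3]=2 ship[1->2]=3 ship[0->1]=4 prod=3 -> inv=[8 10 8 4]
Step 3: demand=2,sold=2 ship[2->3]=2 ship[1->2]=3 ship[0->1]=4 prod=3 -> inv=[7 11 9 4]
Step 4: demand=2,sold=2 ship[2->3]=2 ship[1->2]=3 ship[0->1]=4 prod=3 -> inv=[6 12 10 4]
Step 5: demand=2,sold=2 ship[2->3]=2 ship[1->2]=3 ship[0->1]=4 prod=3 -> inv=[5 13 11 4]
Step 6: demand=2,sold=2 ship[2->3]=2 ship[1->2]=3 ship[0->1]=4 prod=3 -> inv=[4 14 12 4]
Step 7: demand=2,sold=2 ship[2->3]=2 ship[1->2]=3 ship[0->1]=4 prod=3 -> inv=[3 15 13 4]

3 15 13 4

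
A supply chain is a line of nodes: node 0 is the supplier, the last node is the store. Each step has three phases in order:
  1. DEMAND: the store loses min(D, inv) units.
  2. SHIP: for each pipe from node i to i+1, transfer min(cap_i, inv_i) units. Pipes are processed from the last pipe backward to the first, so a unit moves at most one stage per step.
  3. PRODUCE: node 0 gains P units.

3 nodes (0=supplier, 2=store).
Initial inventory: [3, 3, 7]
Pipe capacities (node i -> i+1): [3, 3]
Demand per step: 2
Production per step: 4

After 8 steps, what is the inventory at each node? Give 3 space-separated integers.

Step 1: demand=2,sold=2 ship[1->2]=3 ship[0->1]=3 prod=4 -> inv=[4 3 8]
Step 2: demand=2,sold=2 ship[1->2]=3 ship[0->1]=3 prod=4 -> inv=[5 3 9]
Step 3: demand=2,sold=2 ship[1->2]=3 ship[0->1]=3 prod=4 -> inv=[6 3 10]
Step 4: demand=2,sold=2 ship[1->2]=3 ship[0->1]=3 prod=4 -> inv=[7 3 11]
Step 5: demand=2,sold=2 ship[1->2]=3 ship[0->1]=3 prod=4 -> inv=[8 3 12]
Step 6: demand=2,sold=2 ship[1->2]=3 ship[0->1]=3 prod=4 -> inv=[9 3 13]
Step 7: demand=2,sold=2 ship[1->2]=3 ship[0->1]=3 prod=4 -> inv=[10 3 14]
Step 8: demand=2,sold=2 ship[1->2]=3 ship[0->1]=3 prod=4 -> inv=[11 3 15]

11 3 15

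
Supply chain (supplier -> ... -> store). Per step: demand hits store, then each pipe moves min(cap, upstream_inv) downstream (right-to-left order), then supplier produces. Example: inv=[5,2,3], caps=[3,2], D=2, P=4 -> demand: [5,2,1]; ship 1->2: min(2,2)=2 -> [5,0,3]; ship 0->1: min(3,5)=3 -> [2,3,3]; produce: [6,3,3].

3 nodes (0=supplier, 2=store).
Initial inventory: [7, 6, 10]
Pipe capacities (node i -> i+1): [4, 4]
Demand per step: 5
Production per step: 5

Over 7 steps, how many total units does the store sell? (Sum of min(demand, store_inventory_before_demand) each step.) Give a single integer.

Step 1: sold=5 (running total=5) -> [8 6 9]
Step 2: sold=5 (running total=10) -> [9 6 8]
Step 3: sold=5 (running total=15) -> [10 6 7]
Step 4: sold=5 (running total=20) -> [11 6 6]
Step 5: sold=5 (running total=25) -> [12 6 5]
Step 6: sold=5 (running total=30) -> [13 6 4]
Step 7: sold=4 (running total=34) -> [14 6 4]

Answer: 34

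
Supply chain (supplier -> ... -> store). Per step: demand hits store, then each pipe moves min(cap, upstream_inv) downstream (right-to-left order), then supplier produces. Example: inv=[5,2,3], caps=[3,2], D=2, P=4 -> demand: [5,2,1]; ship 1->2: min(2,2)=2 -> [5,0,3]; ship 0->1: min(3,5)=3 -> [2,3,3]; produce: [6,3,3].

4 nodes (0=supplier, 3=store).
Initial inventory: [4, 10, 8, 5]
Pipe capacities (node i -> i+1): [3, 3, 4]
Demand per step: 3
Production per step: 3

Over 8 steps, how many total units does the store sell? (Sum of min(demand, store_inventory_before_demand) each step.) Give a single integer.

Answer: 24

Derivation:
Step 1: sold=3 (running total=3) -> [4 10 7 6]
Step 2: sold=3 (running total=6) -> [4 10 6 7]
Step 3: sold=3 (running total=9) -> [4 10 5 8]
Step 4: sold=3 (running total=12) -> [4 10 4 9]
Step 5: sold=3 (running total=15) -> [4 10 3 10]
Step 6: sold=3 (running total=18) -> [4 10 3 10]
Step 7: sold=3 (running total=21) -> [4 10 3 10]
Step 8: sold=3 (running total=24) -> [4 10 3 10]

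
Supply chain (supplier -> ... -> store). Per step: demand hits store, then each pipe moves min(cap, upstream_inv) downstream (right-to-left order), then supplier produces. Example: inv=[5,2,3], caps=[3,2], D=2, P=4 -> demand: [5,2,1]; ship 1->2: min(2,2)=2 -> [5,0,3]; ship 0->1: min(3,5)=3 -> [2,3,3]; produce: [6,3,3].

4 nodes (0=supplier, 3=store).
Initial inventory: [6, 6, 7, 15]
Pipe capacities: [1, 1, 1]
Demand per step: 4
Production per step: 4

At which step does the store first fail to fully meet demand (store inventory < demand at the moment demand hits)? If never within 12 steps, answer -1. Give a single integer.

Step 1: demand=4,sold=4 ship[2->3]=1 ship[1->2]=1 ship[0->1]=1 prod=4 -> [9 6 7 12]
Step 2: demand=4,sold=4 ship[2->3]=1 ship[1->2]=1 ship[0->1]=1 prod=4 -> [12 6 7 9]
Step 3: demand=4,sold=4 ship[2->3]=1 ship[1->2]=1 ship[0->1]=1 prod=4 -> [15 6 7 6]
Step 4: demand=4,sold=4 ship[2->3]=1 ship[1->2]=1 ship[0->1]=1 prod=4 -> [18 6 7 3]
Step 5: demand=4,sold=3 ship[2->3]=1 ship[1->2]=1 ship[0->1]=1 prod=4 -> [21 6 7 1]
Step 6: demand=4,sold=1 ship[2->3]=1 ship[1->2]=1 ship[0->1]=1 prod=4 -> [24 6 7 1]
Step 7: demand=4,sold=1 ship[2->3]=1 ship[1->2]=1 ship[0->1]=1 prod=4 -> [27 6 7 1]
Step 8: demand=4,sold=1 ship[2->3]=1 ship[1->2]=1 ship[0->1]=1 prod=4 -> [30 6 7 1]
Step 9: demand=4,sold=1 ship[2->3]=1 ship[1->2]=1 ship[0->1]=1 prod=4 -> [33 6 7 1]
Step 10: demand=4,sold=1 ship[2->3]=1 ship[1->2]=1 ship[0->1]=1 prod=4 -> [36 6 7 1]
Step 11: demand=4,sold=1 ship[2->3]=1 ship[1->2]=1 ship[0->1]=1 prod=4 -> [39 6 7 1]
Step 12: demand=4,sold=1 ship[2->3]=1 ship[1->2]=1 ship[0->1]=1 prod=4 -> [42 6 7 1]
First stockout at step 5

5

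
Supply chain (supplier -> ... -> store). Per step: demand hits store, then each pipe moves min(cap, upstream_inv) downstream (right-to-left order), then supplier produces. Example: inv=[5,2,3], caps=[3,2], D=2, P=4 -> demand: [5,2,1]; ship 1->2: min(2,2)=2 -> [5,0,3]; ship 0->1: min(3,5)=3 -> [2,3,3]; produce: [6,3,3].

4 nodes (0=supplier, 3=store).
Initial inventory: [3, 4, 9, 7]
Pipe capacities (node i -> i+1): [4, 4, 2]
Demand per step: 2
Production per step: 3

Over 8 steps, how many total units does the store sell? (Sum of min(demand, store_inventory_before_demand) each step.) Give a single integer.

Answer: 16

Derivation:
Step 1: sold=2 (running total=2) -> [3 3 11 7]
Step 2: sold=2 (running total=4) -> [3 3 12 7]
Step 3: sold=2 (running total=6) -> [3 3 13 7]
Step 4: sold=2 (running total=8) -> [3 3 14 7]
Step 5: sold=2 (running total=10) -> [3 3 15 7]
Step 6: sold=2 (running total=12) -> [3 3 16 7]
Step 7: sold=2 (running total=14) -> [3 3 17 7]
Step 8: sold=2 (running total=16) -> [3 3 18 7]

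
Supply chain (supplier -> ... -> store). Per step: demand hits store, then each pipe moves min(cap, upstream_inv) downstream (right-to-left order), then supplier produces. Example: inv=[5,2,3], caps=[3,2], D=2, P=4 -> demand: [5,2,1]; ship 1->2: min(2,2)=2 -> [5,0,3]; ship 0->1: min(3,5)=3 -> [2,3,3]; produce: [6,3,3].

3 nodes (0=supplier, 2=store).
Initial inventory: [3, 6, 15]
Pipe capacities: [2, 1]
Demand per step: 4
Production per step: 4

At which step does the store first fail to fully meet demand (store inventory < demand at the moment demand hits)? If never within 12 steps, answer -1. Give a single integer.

Step 1: demand=4,sold=4 ship[1->2]=1 ship[0->1]=2 prod=4 -> [5 7 12]
Step 2: demand=4,sold=4 ship[1->2]=1 ship[0->1]=2 prod=4 -> [7 8 9]
Step 3: demand=4,sold=4 ship[1->2]=1 ship[0->1]=2 prod=4 -> [9 9 6]
Step 4: demand=4,sold=4 ship[1->2]=1 ship[0->1]=2 prod=4 -> [11 10 3]
Step 5: demand=4,sold=3 ship[1->2]=1 ship[0->1]=2 prod=4 -> [13 11 1]
Step 6: demand=4,sold=1 ship[1->2]=1 ship[0->1]=2 prod=4 -> [15 12 1]
Step 7: demand=4,sold=1 ship[1->2]=1 ship[0->1]=2 prod=4 -> [17 13 1]
Step 8: demand=4,sold=1 ship[1->2]=1 ship[0->1]=2 prod=4 -> [19 14 1]
Step 9: demand=4,sold=1 ship[1->2]=1 ship[0->1]=2 prod=4 -> [21 15 1]
Step 10: demand=4,sold=1 ship[1->2]=1 ship[0->1]=2 prod=4 -> [23 16 1]
Step 11: demand=4,sold=1 ship[1->2]=1 ship[0->1]=2 prod=4 -> [25 17 1]
Step 12: demand=4,sold=1 ship[1->2]=1 ship[0->1]=2 prod=4 -> [27 18 1]
First stockout at step 5

5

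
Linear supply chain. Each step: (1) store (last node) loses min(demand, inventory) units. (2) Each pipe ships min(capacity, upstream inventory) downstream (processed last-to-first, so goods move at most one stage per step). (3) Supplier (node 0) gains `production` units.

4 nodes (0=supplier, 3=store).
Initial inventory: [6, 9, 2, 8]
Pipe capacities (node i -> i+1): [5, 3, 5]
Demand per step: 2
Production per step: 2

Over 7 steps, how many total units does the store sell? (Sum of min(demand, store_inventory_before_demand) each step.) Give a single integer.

Step 1: sold=2 (running total=2) -> [3 11 3 8]
Step 2: sold=2 (running total=4) -> [2 11 3 9]
Step 3: sold=2 (running total=6) -> [2 10 3 10]
Step 4: sold=2 (running total=8) -> [2 9 3 11]
Step 5: sold=2 (running total=10) -> [2 8 3 12]
Step 6: sold=2 (running total=12) -> [2 7 3 13]
Step 7: sold=2 (running total=14) -> [2 6 3 14]

Answer: 14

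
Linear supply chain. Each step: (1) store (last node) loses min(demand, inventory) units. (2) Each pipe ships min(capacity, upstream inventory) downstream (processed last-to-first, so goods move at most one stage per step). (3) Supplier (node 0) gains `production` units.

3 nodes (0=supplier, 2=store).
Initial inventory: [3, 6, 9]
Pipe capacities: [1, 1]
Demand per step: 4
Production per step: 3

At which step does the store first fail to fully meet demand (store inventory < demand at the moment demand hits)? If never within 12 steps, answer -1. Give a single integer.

Step 1: demand=4,sold=4 ship[1->2]=1 ship[0->1]=1 prod=3 -> [5 6 6]
Step 2: demand=4,sold=4 ship[1->2]=1 ship[0->1]=1 prod=3 -> [7 6 3]
Step 3: demand=4,sold=3 ship[1->2]=1 ship[0->1]=1 prod=3 -> [9 6 1]
Step 4: demand=4,sold=1 ship[1->2]=1 ship[0->1]=1 prod=3 -> [11 6 1]
Step 5: demand=4,sold=1 ship[1->2]=1 ship[0->1]=1 prod=3 -> [13 6 1]
Step 6: demand=4,sold=1 ship[1->2]=1 ship[0->1]=1 prod=3 -> [15 6 1]
Step 7: demand=4,sold=1 ship[1->2]=1 ship[0->1]=1 prod=3 -> [17 6 1]
Step 8: demand=4,sold=1 ship[1->2]=1 ship[0->1]=1 prod=3 -> [19 6 1]
Step 9: demand=4,sold=1 ship[1->2]=1 ship[0->1]=1 prod=3 -> [21 6 1]
Step 10: demand=4,sold=1 ship[1->2]=1 ship[0->1]=1 prod=3 -> [23 6 1]
Step 11: demand=4,sold=1 ship[1->2]=1 ship[0->1]=1 prod=3 -> [25 6 1]
Step 12: demand=4,sold=1 ship[1->2]=1 ship[0->1]=1 prod=3 -> [27 6 1]
First stockout at step 3

3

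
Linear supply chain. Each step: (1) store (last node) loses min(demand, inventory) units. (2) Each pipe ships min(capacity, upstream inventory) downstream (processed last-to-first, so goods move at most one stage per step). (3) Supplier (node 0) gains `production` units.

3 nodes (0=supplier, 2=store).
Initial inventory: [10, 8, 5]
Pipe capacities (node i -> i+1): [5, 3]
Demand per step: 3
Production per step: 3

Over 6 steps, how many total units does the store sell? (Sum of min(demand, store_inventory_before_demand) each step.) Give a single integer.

Answer: 18

Derivation:
Step 1: sold=3 (running total=3) -> [8 10 5]
Step 2: sold=3 (running total=6) -> [6 12 5]
Step 3: sold=3 (running total=9) -> [4 14 5]
Step 4: sold=3 (running total=12) -> [3 15 5]
Step 5: sold=3 (running total=15) -> [3 15 5]
Step 6: sold=3 (running total=18) -> [3 15 5]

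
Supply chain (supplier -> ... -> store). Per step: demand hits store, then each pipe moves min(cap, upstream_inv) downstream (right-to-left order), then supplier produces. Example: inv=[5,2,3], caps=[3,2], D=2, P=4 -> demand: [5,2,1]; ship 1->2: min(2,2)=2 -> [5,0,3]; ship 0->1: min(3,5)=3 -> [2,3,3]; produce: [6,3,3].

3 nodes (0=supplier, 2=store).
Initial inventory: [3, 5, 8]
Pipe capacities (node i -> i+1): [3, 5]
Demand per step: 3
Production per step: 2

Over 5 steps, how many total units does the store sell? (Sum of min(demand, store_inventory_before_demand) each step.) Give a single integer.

Answer: 15

Derivation:
Step 1: sold=3 (running total=3) -> [2 3 10]
Step 2: sold=3 (running total=6) -> [2 2 10]
Step 3: sold=3 (running total=9) -> [2 2 9]
Step 4: sold=3 (running total=12) -> [2 2 8]
Step 5: sold=3 (running total=15) -> [2 2 7]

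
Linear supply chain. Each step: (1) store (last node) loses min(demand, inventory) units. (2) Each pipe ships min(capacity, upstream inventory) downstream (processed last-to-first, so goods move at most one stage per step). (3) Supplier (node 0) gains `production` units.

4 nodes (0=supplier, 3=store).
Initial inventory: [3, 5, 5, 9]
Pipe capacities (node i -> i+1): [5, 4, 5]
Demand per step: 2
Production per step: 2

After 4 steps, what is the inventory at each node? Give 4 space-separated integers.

Step 1: demand=2,sold=2 ship[2->3]=5 ship[1->2]=4 ship[0->1]=3 prod=2 -> inv=[2 4 4 12]
Step 2: demand=2,sold=2 ship[2->3]=4 ship[1->2]=4 ship[0->1]=2 prod=2 -> inv=[2 2 4 14]
Step 3: demand=2,sold=2 ship[2->3]=4 ship[1->2]=2 ship[0->1]=2 prod=2 -> inv=[2 2 2 16]
Step 4: demand=2,sold=2 ship[2->3]=2 ship[1->2]=2 ship[0->1]=2 prod=2 -> inv=[2 2 2 16]

2 2 2 16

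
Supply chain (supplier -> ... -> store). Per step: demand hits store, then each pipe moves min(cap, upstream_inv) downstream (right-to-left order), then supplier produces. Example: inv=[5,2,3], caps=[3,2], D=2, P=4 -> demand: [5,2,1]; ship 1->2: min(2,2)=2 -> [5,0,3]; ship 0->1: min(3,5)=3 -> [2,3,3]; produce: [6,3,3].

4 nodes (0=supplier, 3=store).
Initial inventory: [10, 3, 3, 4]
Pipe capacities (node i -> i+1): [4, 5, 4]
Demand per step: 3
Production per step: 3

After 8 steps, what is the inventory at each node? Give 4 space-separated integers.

Step 1: demand=3,sold=3 ship[2->3]=3 ship[1->2]=3 ship[0->1]=4 prod=3 -> inv=[9 4 3 4]
Step 2: demand=3,sold=3 ship[2->3]=3 ship[1->2]=4 ship[0->1]=4 prod=3 -> inv=[8 4 4 4]
Step 3: demand=3,sold=3 ship[2->3]=4 ship[1->2]=4 ship[0->1]=4 prod=3 -> inv=[7 4 4 5]
Step 4: demand=3,sold=3 ship[2->3]=4 ship[1->2]=4 ship[0->1]=4 prod=3 -> inv=[6 4 4 6]
Step 5: demand=3,sold=3 ship[2->3]=4 ship[1->2]=4 ship[0->1]=4 prod=3 -> inv=[5 4 4 7]
Step 6: demand=3,sold=3 ship[2->3]=4 ship[1->2]=4 ship[0->1]=4 prod=3 -> inv=[4 4 4 8]
Step 7: demand=3,sold=3 ship[2->3]=4 ship[1->2]=4 ship[0->1]=4 prod=3 -> inv=[3 4 4 9]
Step 8: demand=3,sold=3 ship[2->3]=4 ship[1->2]=4 ship[0->1]=3 prod=3 -> inv=[3 3 4 10]

3 3 4 10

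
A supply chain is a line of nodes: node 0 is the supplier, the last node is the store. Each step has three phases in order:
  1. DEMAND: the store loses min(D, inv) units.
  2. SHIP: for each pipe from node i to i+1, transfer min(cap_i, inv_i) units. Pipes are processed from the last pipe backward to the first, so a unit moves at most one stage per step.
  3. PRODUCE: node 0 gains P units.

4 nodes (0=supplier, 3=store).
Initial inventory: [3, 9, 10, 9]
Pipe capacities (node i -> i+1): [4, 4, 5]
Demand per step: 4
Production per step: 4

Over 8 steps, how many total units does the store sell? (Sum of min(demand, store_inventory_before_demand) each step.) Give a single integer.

Answer: 32

Derivation:
Step 1: sold=4 (running total=4) -> [4 8 9 10]
Step 2: sold=4 (running total=8) -> [4 8 8 11]
Step 3: sold=4 (running total=12) -> [4 8 7 12]
Step 4: sold=4 (running total=16) -> [4 8 6 13]
Step 5: sold=4 (running total=20) -> [4 8 5 14]
Step 6: sold=4 (running total=24) -> [4 8 4 15]
Step 7: sold=4 (running total=28) -> [4 8 4 15]
Step 8: sold=4 (running total=32) -> [4 8 4 15]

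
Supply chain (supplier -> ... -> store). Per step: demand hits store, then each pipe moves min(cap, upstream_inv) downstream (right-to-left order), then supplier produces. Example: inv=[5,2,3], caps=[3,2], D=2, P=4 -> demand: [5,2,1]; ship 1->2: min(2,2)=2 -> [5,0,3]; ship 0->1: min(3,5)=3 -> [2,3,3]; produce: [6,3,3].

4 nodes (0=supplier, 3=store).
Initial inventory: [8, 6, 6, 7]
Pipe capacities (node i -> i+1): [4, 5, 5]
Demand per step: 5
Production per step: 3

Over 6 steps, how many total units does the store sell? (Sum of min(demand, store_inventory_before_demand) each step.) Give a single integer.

Step 1: sold=5 (running total=5) -> [7 5 6 7]
Step 2: sold=5 (running total=10) -> [6 4 6 7]
Step 3: sold=5 (running total=15) -> [5 4 5 7]
Step 4: sold=5 (running total=20) -> [4 4 4 7]
Step 5: sold=5 (running total=25) -> [3 4 4 6]
Step 6: sold=5 (running total=30) -> [3 3 4 5]

Answer: 30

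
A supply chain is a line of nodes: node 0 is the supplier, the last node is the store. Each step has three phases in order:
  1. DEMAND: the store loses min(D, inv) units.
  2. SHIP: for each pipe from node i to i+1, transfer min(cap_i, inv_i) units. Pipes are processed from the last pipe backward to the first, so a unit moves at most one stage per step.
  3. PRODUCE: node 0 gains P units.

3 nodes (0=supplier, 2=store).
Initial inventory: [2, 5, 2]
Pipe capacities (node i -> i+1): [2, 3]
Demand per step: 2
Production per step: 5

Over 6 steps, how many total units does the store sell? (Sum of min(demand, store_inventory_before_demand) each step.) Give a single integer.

Step 1: sold=2 (running total=2) -> [5 4 3]
Step 2: sold=2 (running total=4) -> [8 3 4]
Step 3: sold=2 (running total=6) -> [11 2 5]
Step 4: sold=2 (running total=8) -> [14 2 5]
Step 5: sold=2 (running total=10) -> [17 2 5]
Step 6: sold=2 (running total=12) -> [20 2 5]

Answer: 12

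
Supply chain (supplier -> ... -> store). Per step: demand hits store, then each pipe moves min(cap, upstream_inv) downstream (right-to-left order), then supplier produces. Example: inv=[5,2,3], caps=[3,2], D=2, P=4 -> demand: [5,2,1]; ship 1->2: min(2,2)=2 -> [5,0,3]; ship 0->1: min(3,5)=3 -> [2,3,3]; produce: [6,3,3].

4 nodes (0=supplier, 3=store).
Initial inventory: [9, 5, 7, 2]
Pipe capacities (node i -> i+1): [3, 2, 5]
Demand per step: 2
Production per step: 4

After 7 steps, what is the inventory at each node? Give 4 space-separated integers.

Step 1: demand=2,sold=2 ship[2->3]=5 ship[1->2]=2 ship[0->1]=3 prod=4 -> inv=[10 6 4 5]
Step 2: demand=2,sold=2 ship[2->3]=4 ship[1->2]=2 ship[0->1]=3 prod=4 -> inv=[11 7 2 7]
Step 3: demand=2,sold=2 ship[2->3]=2 ship[1->2]=2 ship[0->1]=3 prod=4 -> inv=[12 8 2 7]
Step 4: demand=2,sold=2 ship[2->3]=2 ship[1->2]=2 ship[0->1]=3 prod=4 -> inv=[13 9 2 7]
Step 5: demand=2,sold=2 ship[2->3]=2 ship[1->2]=2 ship[0->1]=3 prod=4 -> inv=[14 10 2 7]
Step 6: demand=2,sold=2 ship[2->3]=2 ship[1->2]=2 ship[0->1]=3 prod=4 -> inv=[15 11 2 7]
Step 7: demand=2,sold=2 ship[2->3]=2 ship[1->2]=2 ship[0->1]=3 prod=4 -> inv=[16 12 2 7]

16 12 2 7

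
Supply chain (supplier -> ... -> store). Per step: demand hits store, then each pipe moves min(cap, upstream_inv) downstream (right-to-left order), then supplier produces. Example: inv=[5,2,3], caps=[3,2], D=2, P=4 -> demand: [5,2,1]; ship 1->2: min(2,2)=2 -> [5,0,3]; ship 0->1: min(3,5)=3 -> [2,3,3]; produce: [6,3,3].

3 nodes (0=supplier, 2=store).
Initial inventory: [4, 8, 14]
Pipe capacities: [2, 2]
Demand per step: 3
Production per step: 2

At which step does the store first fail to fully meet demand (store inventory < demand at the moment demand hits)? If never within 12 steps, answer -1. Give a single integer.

Step 1: demand=3,sold=3 ship[1->2]=2 ship[0->1]=2 prod=2 -> [4 8 13]
Step 2: demand=3,sold=3 ship[1->2]=2 ship[0->1]=2 prod=2 -> [4 8 12]
Step 3: demand=3,sold=3 ship[1->2]=2 ship[0->1]=2 prod=2 -> [4 8 11]
Step 4: demand=3,sold=3 ship[1->2]=2 ship[0->1]=2 prod=2 -> [4 8 10]
Step 5: demand=3,sold=3 ship[1->2]=2 ship[0->1]=2 prod=2 -> [4 8 9]
Step 6: demand=3,sold=3 ship[1->2]=2 ship[0->1]=2 prod=2 -> [4 8 8]
Step 7: demand=3,sold=3 ship[1->2]=2 ship[0->1]=2 prod=2 -> [4 8 7]
Step 8: demand=3,sold=3 ship[1->2]=2 ship[0->1]=2 prod=2 -> [4 8 6]
Step 9: demand=3,sold=3 ship[1->2]=2 ship[0->1]=2 prod=2 -> [4 8 5]
Step 10: demand=3,sold=3 ship[1->2]=2 ship[0->1]=2 prod=2 -> [4 8 4]
Step 11: demand=3,sold=3 ship[1->2]=2 ship[0->1]=2 prod=2 -> [4 8 3]
Step 12: demand=3,sold=3 ship[1->2]=2 ship[0->1]=2 prod=2 -> [4 8 2]
No stockout in 12 steps

-1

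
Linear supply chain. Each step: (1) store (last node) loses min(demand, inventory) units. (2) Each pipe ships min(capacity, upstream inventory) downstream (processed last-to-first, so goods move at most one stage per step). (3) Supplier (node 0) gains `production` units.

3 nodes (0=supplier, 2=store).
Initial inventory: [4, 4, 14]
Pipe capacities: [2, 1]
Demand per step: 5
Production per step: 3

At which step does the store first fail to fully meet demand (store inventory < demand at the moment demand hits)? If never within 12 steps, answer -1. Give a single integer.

Step 1: demand=5,sold=5 ship[1->2]=1 ship[0->1]=2 prod=3 -> [5 5 10]
Step 2: demand=5,sold=5 ship[1->2]=1 ship[0->1]=2 prod=3 -> [6 6 6]
Step 3: demand=5,sold=5 ship[1->2]=1 ship[0->1]=2 prod=3 -> [7 7 2]
Step 4: demand=5,sold=2 ship[1->2]=1 ship[0->1]=2 prod=3 -> [8 8 1]
Step 5: demand=5,sold=1 ship[1->2]=1 ship[0->1]=2 prod=3 -> [9 9 1]
Step 6: demand=5,sold=1 ship[1->2]=1 ship[0->1]=2 prod=3 -> [10 10 1]
Step 7: demand=5,sold=1 ship[1->2]=1 ship[0->1]=2 prod=3 -> [11 11 1]
Step 8: demand=5,sold=1 ship[1->2]=1 ship[0->1]=2 prod=3 -> [12 12 1]
Step 9: demand=5,sold=1 ship[1->2]=1 ship[0->1]=2 prod=3 -> [13 13 1]
Step 10: demand=5,sold=1 ship[1->2]=1 ship[0->1]=2 prod=3 -> [14 14 1]
Step 11: demand=5,sold=1 ship[1->2]=1 ship[0->1]=2 prod=3 -> [15 15 1]
Step 12: demand=5,sold=1 ship[1->2]=1 ship[0->1]=2 prod=3 -> [16 16 1]
First stockout at step 4

4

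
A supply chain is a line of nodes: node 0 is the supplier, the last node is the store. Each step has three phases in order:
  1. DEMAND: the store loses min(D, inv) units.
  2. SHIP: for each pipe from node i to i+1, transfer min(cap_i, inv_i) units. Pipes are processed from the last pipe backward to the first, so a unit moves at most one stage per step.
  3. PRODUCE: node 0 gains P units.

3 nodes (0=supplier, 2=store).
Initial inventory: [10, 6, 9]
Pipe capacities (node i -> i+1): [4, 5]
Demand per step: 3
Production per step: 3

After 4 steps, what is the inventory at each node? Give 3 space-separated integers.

Step 1: demand=3,sold=3 ship[1->2]=5 ship[0->1]=4 prod=3 -> inv=[9 5 11]
Step 2: demand=3,sold=3 ship[1->2]=5 ship[0->1]=4 prod=3 -> inv=[8 4 13]
Step 3: demand=3,sold=3 ship[1->2]=4 ship[0->1]=4 prod=3 -> inv=[7 4 14]
Step 4: demand=3,sold=3 ship[1->2]=4 ship[0->1]=4 prod=3 -> inv=[6 4 15]

6 4 15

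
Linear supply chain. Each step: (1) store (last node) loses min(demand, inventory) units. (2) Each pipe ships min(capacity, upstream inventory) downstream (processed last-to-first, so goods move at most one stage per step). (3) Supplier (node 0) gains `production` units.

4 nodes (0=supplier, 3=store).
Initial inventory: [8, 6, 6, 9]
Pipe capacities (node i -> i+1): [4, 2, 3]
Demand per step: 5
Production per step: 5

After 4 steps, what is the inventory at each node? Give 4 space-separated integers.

Step 1: demand=5,sold=5 ship[2->3]=3 ship[1->2]=2 ship[0->1]=4 prod=5 -> inv=[9 8 5 7]
Step 2: demand=5,sold=5 ship[2->3]=3 ship[1->2]=2 ship[0->1]=4 prod=5 -> inv=[10 10 4 5]
Step 3: demand=5,sold=5 ship[2->3]=3 ship[1->2]=2 ship[0->1]=4 prod=5 -> inv=[11 12 3 3]
Step 4: demand=5,sold=3 ship[2->3]=3 ship[1->2]=2 ship[0->1]=4 prod=5 -> inv=[12 14 2 3]

12 14 2 3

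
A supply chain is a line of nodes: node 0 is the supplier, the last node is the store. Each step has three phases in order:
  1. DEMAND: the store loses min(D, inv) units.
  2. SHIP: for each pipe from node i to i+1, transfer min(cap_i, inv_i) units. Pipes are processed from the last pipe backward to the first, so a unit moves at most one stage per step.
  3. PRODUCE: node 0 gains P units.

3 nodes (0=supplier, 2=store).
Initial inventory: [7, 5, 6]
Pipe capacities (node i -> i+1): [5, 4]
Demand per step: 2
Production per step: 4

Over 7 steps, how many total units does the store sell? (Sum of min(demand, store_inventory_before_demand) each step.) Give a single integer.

Step 1: sold=2 (running total=2) -> [6 6 8]
Step 2: sold=2 (running total=4) -> [5 7 10]
Step 3: sold=2 (running total=6) -> [4 8 12]
Step 4: sold=2 (running total=8) -> [4 8 14]
Step 5: sold=2 (running total=10) -> [4 8 16]
Step 6: sold=2 (running total=12) -> [4 8 18]
Step 7: sold=2 (running total=14) -> [4 8 20]

Answer: 14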